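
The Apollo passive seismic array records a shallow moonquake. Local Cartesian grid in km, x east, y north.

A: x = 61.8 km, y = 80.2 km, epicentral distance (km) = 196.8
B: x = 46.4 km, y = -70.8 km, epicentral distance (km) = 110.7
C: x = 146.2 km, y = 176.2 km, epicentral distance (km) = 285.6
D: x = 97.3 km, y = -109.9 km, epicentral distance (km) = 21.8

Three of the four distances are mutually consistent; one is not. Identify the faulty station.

B

Solve using three stations at a time. Using A, C, D (subtract circle equations pairwise → linear system) gives (x, y) ≈ (119.0, -108.1).
Distances from that point to each station vs reported:
  A: calculated 196.8 vs reported 196.8 → residual 0.0 km
  B: calculated 81.6 vs reported 110.7 → residual 29.1 km
  C: calculated 285.6 vs reported 285.6 → residual 0.0 km
  D: calculated 21.8 vs reported 21.8 → residual 0.0 km
A, C, D are mutually consistent (residuals ≈ 0); B is off by 29.1 km.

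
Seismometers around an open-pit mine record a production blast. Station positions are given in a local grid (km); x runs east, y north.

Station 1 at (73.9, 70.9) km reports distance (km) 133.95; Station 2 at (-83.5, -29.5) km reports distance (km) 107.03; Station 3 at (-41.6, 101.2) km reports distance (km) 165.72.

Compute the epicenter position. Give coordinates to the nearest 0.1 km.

Circle about each station: (x − 73.9)² + (y − 70.9)² = 133.95²; (x + 83.5)² + (y + 29.5)² = 107.03²; (x + 41.6)² + (y − 101.2)² = 165.72².
Subtracting pairs of circle equations eliminates x²+y² and gives linear equations (the radical axes):
-314.8 x − 200.8 y = 3841.66
-231.0 x + 60.6 y = -8036.54
Solving the 2×2 system: x ≈ 21.1, y ≈ -52.2 km.
Check against Station 1 (with the unrounded x, y): √((x − 73.9)²+(y − 70.9)²) = 133.95 ≈ 133.95 km. ✓

x ≈ 21.1 km, y ≈ -52.2 km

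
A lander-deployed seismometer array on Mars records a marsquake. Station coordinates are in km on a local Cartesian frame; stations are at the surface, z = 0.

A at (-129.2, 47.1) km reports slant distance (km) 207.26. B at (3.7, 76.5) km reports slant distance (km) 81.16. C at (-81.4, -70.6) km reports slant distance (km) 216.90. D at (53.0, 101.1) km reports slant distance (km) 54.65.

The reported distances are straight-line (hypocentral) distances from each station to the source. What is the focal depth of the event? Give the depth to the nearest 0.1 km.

Each station gives a sphere (x−x_i)² + (y−y_i)² + z² = d_i² (stations at z=0).
Subtracting the A sphere from B and C: z² cancels, leaving linear equations in x and y:
265.8 x + 58.8 y = 23324.65
95.6 x − 235.4 y = -11389.63
Solving: x ≈ 70.698, y ≈ 77.096 km (keep extra digits for the depth step; rounded: 70.7, 77.1).
Then from the A sphere: z² = 207.26² − (x + 129.2)² − (y − 47.1)² with x = 70.698, y = 77.096, so z ≈ 45.801 ≈ 45.8 km.
Check against D (with the unrounded solution): distance 54.66 ≈ 54.65 km. ✓

z ≈ 45.8 km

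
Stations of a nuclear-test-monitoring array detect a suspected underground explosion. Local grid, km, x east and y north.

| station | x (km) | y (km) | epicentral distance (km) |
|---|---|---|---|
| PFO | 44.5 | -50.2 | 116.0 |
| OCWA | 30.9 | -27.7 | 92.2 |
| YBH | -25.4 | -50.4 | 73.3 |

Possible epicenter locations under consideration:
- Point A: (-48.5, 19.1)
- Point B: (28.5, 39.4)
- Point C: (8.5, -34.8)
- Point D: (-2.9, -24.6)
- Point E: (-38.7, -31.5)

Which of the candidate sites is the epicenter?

Point A

For each candidate, compare |candidate − station| to the reported distance:
Point A: residuals PFO 0.0, OCWA 0.0, YBH 0.1 → max 0.1 km
Point B: residuals PFO 25.0, OCWA 25.1, YBH 31.4 → max 31.4 km
Point C: residuals PFO 76.8, OCWA 68.7, YBH 36.0 → max 76.8 km
Point D: residuals PFO 62.1, OCWA 58.3, YBH 39.1 → max 62.1 km
Point E: residuals PFO 30.7, OCWA 22.5, YBH 50.2 → max 50.2 km
Only Point A has all residuals ≈ 0.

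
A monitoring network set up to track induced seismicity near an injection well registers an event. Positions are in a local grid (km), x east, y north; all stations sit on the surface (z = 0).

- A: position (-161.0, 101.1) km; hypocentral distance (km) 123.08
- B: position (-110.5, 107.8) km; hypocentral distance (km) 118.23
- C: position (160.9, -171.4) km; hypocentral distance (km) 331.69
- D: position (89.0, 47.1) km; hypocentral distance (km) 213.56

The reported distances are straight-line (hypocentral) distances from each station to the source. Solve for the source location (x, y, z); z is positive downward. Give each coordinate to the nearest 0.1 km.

(-111.3, 7.5, 62.6)

Each station gives a sphere (x−x_i)² + (y−y_i)² + z² = d_i² (stations at z=0).
Subtracting the A sphere from B and C: z² cancels, leaving linear equations in x and y:
101.0 x + 13.4 y = -11140.77
643.8 x − 545.0 y = -75745.01
Solving: x ≈ -111.300, y ≈ 7.504 km (keep extra digits for the depth step; rounded: -111.3, 7.5).
Then from the A sphere: z² = 123.08² − (x + 161.0)² − (y − 101.1)² with x = -111.300, y = 7.504, so z ≈ 62.597 ≈ 62.6 km.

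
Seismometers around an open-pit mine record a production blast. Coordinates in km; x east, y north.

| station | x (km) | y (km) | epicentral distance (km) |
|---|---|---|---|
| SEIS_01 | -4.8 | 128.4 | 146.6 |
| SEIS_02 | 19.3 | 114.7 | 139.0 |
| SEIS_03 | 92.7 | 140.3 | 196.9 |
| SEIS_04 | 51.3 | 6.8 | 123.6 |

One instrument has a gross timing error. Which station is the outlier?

SEIS_04

Solve using three stations at a time. Using SEIS_01, SEIS_02, SEIS_03 (subtract circle equations pairwise → linear system) gives (x, y) ≈ (-26.2, -16.6).
Distances from that point to each station vs reported:
  SEIS_01: calculated 146.5 vs reported 146.6 → residual 0.1 km
  SEIS_02: calculated 138.9 vs reported 139.0 → residual 0.1 km
  SEIS_03: calculated 196.9 vs reported 196.9 → residual 0.0 km
  SEIS_04: calculated 81.0 vs reported 123.6 → residual 42.6 km
SEIS_01, SEIS_02, SEIS_03 are mutually consistent (residuals ≈ 0); SEIS_04 is off by 42.6 km.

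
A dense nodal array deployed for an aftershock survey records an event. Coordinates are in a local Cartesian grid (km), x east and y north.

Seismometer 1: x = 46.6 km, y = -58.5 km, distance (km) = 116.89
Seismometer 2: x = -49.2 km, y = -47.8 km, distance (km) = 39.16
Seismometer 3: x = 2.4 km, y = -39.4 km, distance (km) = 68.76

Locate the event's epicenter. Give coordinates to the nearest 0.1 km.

-59.8 km east, -10.1 km north

Circle about each station: (x − 46.6)² + (y + 58.5)² = 116.89²; (x + 49.2)² + (y + 47.8)² = 39.16²; (x − 2.4)² + (y + 39.4)² = 68.76².
Subtracting the Seismometer 1 equation from the Seismometer 2 and Seismometer 3 equations removes the quadratic terms:
-191.6 x + 21.4 y = 11241.44
-88.4 x + 38.2 y = 4899.64
Solving the 2×2 system: x ≈ -59.8, y ≈ -10.1 km.
Check against Seismometer 1 (with the unrounded x, y): √((x − 46.6)²+(y + 58.5)²) = 116.88 ≈ 116.89 km. ✓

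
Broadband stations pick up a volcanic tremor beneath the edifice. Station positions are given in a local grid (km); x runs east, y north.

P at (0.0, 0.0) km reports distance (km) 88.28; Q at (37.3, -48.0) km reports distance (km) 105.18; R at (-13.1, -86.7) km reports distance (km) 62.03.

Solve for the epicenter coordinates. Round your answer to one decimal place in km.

-67.5 km east, -56.9 km north

Circle about each station: x² + y² = 88.28²; (x − 37.3)² + (y + 48.0)² = 105.18²; (x + 13.1)² + (y + 86.7)² = 62.03².
Subtracting the P equation from the Q and R equations removes the quadratic terms:
74.6 x − 96.0 y = 425.82
-26.2 x − 173.4 y = 11634.14
Solving the 2×2 system: x ≈ -67.5, y ≈ -56.9 km.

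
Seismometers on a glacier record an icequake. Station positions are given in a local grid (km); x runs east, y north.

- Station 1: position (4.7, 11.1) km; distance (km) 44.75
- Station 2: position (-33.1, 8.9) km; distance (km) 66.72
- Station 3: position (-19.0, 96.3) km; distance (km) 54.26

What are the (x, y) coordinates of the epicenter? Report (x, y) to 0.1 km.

Circle about each station: (x − 4.7)² + (y − 11.1)² = 44.75²; (x + 33.1)² + (y − 8.9)² = 66.72²; (x + 19.0)² + (y − 96.3)² = 54.26².
Subtracting the Station 1 equation from the Station 2 and Station 3 equations removes the quadratic terms:
-75.6 x − 4.4 y = -1419.48
-47.4 x + 170.4 y = 8547.80
Solving the 2×2 system: x ≈ 15.6, y ≈ 54.5 km.
Check against Station 1 (with the unrounded x, y): √((x − 4.7)²+(y − 11.1)²) = 44.75 ≈ 44.75 km. ✓

x ≈ 15.6 km, y ≈ 54.5 km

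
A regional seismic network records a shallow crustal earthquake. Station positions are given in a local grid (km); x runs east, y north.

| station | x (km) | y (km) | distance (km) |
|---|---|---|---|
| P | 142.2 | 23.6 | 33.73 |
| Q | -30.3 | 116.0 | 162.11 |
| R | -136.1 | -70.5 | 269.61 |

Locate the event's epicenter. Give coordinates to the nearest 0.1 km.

Circle about each station: (x − 142.2)² + (y − 23.6)² = 33.73²; (x + 30.3)² + (y − 116.0)² = 162.11²; (x + 136.1)² + (y + 70.5)² = 269.61².
Subtracting the P equation from the Q and R equations removes the quadratic terms:
-345.0 x + 184.8 y = -31545.65
-556.6 x − 188.2 y = -68836.18
Solving the 2×2 system: x ≈ 111.2, y ≈ 36.9 km.

x ≈ 111.2 km, y ≈ 36.9 km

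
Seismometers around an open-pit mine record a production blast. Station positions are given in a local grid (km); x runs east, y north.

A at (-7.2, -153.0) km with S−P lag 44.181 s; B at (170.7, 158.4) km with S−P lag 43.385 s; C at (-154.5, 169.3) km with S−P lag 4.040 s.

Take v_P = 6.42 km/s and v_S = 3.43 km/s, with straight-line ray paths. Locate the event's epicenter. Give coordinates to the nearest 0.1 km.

-148.3 km east, 140.2 km north

Distance from S−P lag: d = Δt · v_P v_S / (v_P − v_S) = Δt · (6.42·3.43)/(6.42−3.43) ≈ 7.3647·Δt.
So d_A = 325.38, d_B = 319.52, d_C = 29.75 km.
Circle about each station: (x + 7.2)² + (y + 153.0)² = 325.38²; (x − 170.7)² + (y − 158.4)² = 319.52²; (x + 154.5)² + (y − 169.3)² = 29.75².
Subtracting the A equation from the B and C equations removes the quadratic terms:
355.8 x + 622.8 y = 34547.32
-294.6 x + 644.6 y = 134058.98
Solving the 2×2 system: x ≈ -148.3, y ≈ 140.2 km.
Check against A (with the unrounded x, y): √((x + 7.2)²+(y + 153.0)²) = 325.38 ≈ 325.38 km. ✓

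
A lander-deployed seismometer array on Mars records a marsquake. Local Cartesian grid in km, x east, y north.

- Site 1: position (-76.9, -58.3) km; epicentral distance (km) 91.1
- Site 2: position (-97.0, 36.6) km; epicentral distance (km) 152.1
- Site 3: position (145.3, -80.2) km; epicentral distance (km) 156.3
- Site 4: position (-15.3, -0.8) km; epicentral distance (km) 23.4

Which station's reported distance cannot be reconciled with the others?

Solve using three stations at a time. Using Site 1, Site 3, Site 4 (subtract circle equations pairwise → linear system) gives (x, y) ≈ (3.2, -15.0).
Distances from that point to each station vs reported:
  Site 1: calculated 91.1 vs reported 91.1 → residual 0.0 km
  Site 2: calculated 112.8 vs reported 152.1 → residual 39.3 km
  Site 3: calculated 156.3 vs reported 156.3 → residual 0.0 km
  Site 4: calculated 23.4 vs reported 23.4 → residual 0.0 km
Site 1, Site 3, Site 4 are mutually consistent (residuals ≈ 0); Site 2 is off by 39.3 km.

Site 2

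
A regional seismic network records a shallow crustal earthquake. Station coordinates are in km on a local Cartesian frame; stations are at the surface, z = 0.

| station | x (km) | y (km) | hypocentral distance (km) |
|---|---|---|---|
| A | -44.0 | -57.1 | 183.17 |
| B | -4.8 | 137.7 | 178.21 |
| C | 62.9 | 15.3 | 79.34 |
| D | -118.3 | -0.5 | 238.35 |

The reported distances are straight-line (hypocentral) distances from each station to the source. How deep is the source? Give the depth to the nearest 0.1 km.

depth ≈ 63.2 km

Each station gives a sphere (x−x_i)² + (y−y_i)² + z² = d_i² (stations at z=0).
Subtracting the A sphere from B and C: z² cancels, leaving linear equations in x and y:
78.4 x + 389.6 y = 15580.36
213.8 x + 144.8 y = 26250.50
Solving: x ≈ 110.796, y ≈ 17.695 km (keep extra digits for the depth step; rounded: 110.8, 17.7).
Then from the A sphere: z² = 183.17² − (x + 44.0)² − (y + 57.1)² with x = 110.796, y = 17.695, so z ≈ 63.207 ≈ 63.2 km.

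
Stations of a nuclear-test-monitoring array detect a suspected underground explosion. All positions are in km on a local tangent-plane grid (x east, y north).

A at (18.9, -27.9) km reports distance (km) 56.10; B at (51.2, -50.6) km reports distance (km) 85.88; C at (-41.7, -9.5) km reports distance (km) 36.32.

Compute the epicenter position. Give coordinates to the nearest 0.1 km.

x ≈ -34.5 km, y ≈ -45.1 km

Circle about each station: (x − 18.9)² + (y + 27.9)² = 56.10²; (x − 51.2)² + (y + 50.6)² = 85.88²; (x + 41.7)² + (y + 9.5)² = 36.32².
Subtracting pairs of circle equations eliminates x²+y² and gives linear equations (the radical axes):
64.6 x − 45.4 y = -181.98
-121.2 x + 36.8 y = 2521.59
Solving the 2×2 system: x ≈ -34.5, y ≈ -45.1 km.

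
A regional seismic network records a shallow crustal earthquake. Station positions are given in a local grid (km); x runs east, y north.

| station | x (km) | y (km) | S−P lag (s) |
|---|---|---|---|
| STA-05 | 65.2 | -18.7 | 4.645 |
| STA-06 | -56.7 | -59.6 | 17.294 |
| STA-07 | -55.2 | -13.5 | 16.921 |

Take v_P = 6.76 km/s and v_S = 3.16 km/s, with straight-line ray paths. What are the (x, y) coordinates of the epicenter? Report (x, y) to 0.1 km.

x ≈ 42.9 km, y ≈ -34.9 km

Distance from S−P lag: d = Δt · v_P v_S / (v_P − v_S) = Δt · (6.76·3.16)/(6.76−3.16) ≈ 5.9338·Δt.
So d_STA-05 = 27.56, d_STA-06 = 102.62, d_STA-07 = 100.41 km.
Circle about each station: (x − 65.2)² + (y + 18.7)² = 27.56²; (x + 56.7)² + (y + 59.6)² = 102.62²; (x + 55.2)² + (y + 13.5)² = 100.41².
Subtracting pairs of circle equations eliminates x²+y² and gives linear equations (the radical axes):
-243.8 x − 81.8 y = -7604.99
-240.8 x + 10.4 y = -10694.05
Solving the 2×2 system: x ≈ 42.9, y ≈ -34.9 km.
Check against STA-05 (with the unrounded x, y): √((x − 65.2)²+(y + 18.7)²) = 27.56 ≈ 27.56 km. ✓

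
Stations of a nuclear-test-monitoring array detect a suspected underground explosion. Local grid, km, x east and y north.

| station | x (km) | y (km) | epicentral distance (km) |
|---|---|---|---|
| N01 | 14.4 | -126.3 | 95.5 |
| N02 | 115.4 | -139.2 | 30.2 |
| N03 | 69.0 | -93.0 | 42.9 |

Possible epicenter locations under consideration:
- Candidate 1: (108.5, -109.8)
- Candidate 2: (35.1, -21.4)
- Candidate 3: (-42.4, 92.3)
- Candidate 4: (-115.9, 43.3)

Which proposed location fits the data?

Candidate 1

For each candidate, compare |candidate − station| to the reported distance:
Candidate 1: residuals N01 0.0, N02 0.0, N03 0.0 → max 0.0 km
Candidate 2: residuals N01 11.4, N02 112.4, N03 36.3 → max 112.4 km
Candidate 3: residuals N01 130.4, N02 250.0, N03 173.3 → max 250.0 km
Candidate 4: residuals N01 118.4, N02 264.4, N03 186.8 → max 264.4 km
Only Candidate 1 has all residuals ≈ 0.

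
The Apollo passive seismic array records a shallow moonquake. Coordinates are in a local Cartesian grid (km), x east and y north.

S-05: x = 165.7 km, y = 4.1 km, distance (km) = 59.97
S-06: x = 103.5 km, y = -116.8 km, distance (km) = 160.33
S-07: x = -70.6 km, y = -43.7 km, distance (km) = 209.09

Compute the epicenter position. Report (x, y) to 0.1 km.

Circle about each station: (x − 165.7)² + (y − 4.1)² = 59.97²; (x − 103.5)² + (y + 116.8)² = 160.33²; (x + 70.6)² + (y + 43.7)² = 209.09².
Subtracting the S-05 equation from the S-06 and S-07 equations removes the quadratic terms:
-124.4 x − 241.8 y = -25228.12
-472.6 x − 95.6 y = -60701.48
Solving the 2×2 system: x ≈ 119.8, y ≈ 42.7 km.

(119.8, 42.7)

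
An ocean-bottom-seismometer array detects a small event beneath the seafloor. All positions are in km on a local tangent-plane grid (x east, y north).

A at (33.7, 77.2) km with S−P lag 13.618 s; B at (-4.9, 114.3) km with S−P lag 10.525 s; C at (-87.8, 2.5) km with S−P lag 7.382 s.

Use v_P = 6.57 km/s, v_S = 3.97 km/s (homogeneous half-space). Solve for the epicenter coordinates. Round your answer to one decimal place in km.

Distance from S−P lag: d = Δt · v_P v_S / (v_P − v_S) = Δt · (6.57·3.97)/(6.57−3.97) ≈ 10.0319·Δt.
So d_A = 136.61, d_B = 105.59, d_C = 74.06 km.
Circle about each station: (x − 33.7)² + (y − 77.2)² = 136.61²; (x + 4.9)² + (y − 114.3)² = 105.59²; (x + 87.8)² + (y − 2.5)² = 74.06².
Subtracting the A equation from the B and C equations removes the quadratic terms:
-77.2 x + 74.2 y = 13506.01
-243.0 x − 149.4 y = 13796.97
Solving the 2×2 system: x ≈ -102.9, y ≈ 75.0 km.

-102.9 km east, 75.0 km north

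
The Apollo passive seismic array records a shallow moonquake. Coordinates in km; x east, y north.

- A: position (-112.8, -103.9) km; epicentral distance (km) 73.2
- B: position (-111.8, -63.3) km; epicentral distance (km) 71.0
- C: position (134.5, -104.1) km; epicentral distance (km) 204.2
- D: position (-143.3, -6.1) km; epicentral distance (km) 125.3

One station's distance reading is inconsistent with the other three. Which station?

Solve using three stations at a time. Using A, B, D (subtract circle equations pairwise → linear system) gives (x, y) ≈ (-43.2, -81.4).
Distances from that point to each station vs reported:
  A: calculated 73.2 vs reported 73.2 → residual 0.0 km
  B: calculated 71.0 vs reported 71.0 → residual 0.0 km
  C: calculated 179.1 vs reported 204.2 → residual 25.1 km
  D: calculated 125.3 vs reported 125.3 → residual 0.0 km
A, B, D are mutually consistent (residuals ≈ 0); C is off by 25.1 km.

C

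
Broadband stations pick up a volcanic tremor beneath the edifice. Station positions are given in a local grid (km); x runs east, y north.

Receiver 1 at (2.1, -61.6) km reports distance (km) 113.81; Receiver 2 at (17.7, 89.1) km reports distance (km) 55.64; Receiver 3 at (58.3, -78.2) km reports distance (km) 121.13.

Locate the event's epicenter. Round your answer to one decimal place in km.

Circle about each station: (x − 2.1)² + (y + 61.6)² = 113.81²; (x − 17.7)² + (y − 89.1)² = 55.64²; (x − 58.3)² + (y + 78.2)² = 121.13².
Subtracting the Receiver 1 equation from the Receiver 2 and Receiver 3 equations removes the quadratic terms:
31.2 x + 301.4 y = 14310.04
112.4 x − 33.2 y = 3995.40
Solving the 2×2 system: x ≈ 48.1, y ≈ 42.5 km.

x ≈ 48.1 km, y ≈ 42.5 km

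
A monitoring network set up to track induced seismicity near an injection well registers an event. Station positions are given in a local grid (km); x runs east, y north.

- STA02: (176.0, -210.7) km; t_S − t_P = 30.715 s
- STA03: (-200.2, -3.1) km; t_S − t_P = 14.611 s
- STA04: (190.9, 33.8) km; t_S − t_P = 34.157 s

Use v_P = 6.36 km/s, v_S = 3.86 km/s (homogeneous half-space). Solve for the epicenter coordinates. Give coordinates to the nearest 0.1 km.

Distance from S−P lag: d = Δt · v_P v_S / (v_P − v_S) = Δt · (6.36·3.86)/(6.36−3.86) ≈ 9.8198·Δt.
So d_STA02 = 301.62, d_STA03 = 143.48, d_STA04 = 335.42 km.
Circle about each station: (x − 176.0)² + (y + 210.7)² = 301.62²; (x + 200.2)² + (y + 3.1)² = 143.48²; (x − 190.9)² + (y − 33.8)² = 335.42².
Subtracting the STA02 equation from the STA03 and STA04 equations removes the quadratic terms:
-752.4 x + 415.2 y = 35107.27
29.8 x + 489.0 y = -59317.19
Solving the 2×2 system: x ≈ -109.9, y ≈ -114.6 km.
Check against STA02 (with the unrounded x, y): √((x − 176.0)²+(y + 210.7)²) = 301.62 ≈ 301.62 km. ✓

x ≈ -109.9 km, y ≈ -114.6 km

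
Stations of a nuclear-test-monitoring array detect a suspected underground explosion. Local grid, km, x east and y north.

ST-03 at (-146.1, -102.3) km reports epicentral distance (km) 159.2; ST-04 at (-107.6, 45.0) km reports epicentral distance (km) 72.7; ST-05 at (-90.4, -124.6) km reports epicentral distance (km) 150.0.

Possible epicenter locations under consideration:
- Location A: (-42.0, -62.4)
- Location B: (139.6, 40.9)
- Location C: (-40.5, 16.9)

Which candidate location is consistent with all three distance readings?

Location C

For each candidate, compare |candidate − station| to the reported distance:
Location A: residuals ST-03 47.7, ST-04 53.1, ST-05 71.2 → max 71.2 km
Location B: residuals ST-03 160.4, ST-04 174.5, ST-05 133.4 → max 174.5 km
Location C: residuals ST-03 0.0, ST-04 0.0, ST-05 0.0 → max 0.0 km
Only Location C has all residuals ≈ 0.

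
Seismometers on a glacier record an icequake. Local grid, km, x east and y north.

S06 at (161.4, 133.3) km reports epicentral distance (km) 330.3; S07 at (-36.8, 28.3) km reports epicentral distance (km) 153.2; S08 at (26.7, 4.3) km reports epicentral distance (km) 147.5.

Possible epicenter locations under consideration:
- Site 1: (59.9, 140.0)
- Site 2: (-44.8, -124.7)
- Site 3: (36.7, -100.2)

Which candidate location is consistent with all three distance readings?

For each candidate, compare |candidate − station| to the reported distance:
Site 1: residuals S06 228.6, S07 5.5, S08 7.8 → max 228.6 km
Site 2: residuals S06 0.0, S07 0.0, S08 0.0 → max 0.0 km
Site 3: residuals S06 65.6, S07 5.2, S08 42.5 → max 65.6 km
Only Site 2 has all residuals ≈ 0.

Site 2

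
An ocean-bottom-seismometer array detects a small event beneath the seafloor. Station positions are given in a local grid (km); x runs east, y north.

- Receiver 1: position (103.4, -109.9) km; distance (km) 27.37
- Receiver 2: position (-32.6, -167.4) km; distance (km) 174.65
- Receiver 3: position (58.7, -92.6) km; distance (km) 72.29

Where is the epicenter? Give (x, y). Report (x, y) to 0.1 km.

Circle about each station: (x − 103.4)² + (y + 109.9)² = 27.37²; (x + 32.6)² + (y + 167.4)² = 174.65²; (x − 58.7)² + (y + 92.6)² = 72.29².
Subtracting pairs of circle equations eliminates x²+y² and gives linear equations (the radical axes):
-272.0 x − 115.0 y = -23437.56
-89.4 x + 34.6 y = -15225.85
Solving the 2×2 system: x ≈ 130.1, y ≈ -103.9 km.
Check against Receiver 1 (with the unrounded x, y): √((x − 103.4)²+(y + 109.9)²) = 27.36 ≈ 27.37 km. ✓

(130.1, -103.9)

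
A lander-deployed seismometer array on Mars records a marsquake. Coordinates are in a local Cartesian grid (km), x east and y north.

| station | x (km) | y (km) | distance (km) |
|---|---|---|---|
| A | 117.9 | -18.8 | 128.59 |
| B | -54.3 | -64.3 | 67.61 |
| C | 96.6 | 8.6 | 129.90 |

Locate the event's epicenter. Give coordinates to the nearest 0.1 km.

9.2 km east, -87.5 km north

Circle about each station: (x − 117.9)² + (y + 18.8)² = 128.59²; (x + 54.3)² + (y + 64.3)² = 67.61²; (x − 96.6)² + (y − 8.6)² = 129.90².
Subtracting pairs of circle equations eliminates x²+y² and gives linear equations (the radical axes):
-344.4 x − 91.0 y = 4793.41
-42.6 x + 54.8 y = -5186.95
Solving the 2×2 system: x ≈ 9.2, y ≈ -87.5 km.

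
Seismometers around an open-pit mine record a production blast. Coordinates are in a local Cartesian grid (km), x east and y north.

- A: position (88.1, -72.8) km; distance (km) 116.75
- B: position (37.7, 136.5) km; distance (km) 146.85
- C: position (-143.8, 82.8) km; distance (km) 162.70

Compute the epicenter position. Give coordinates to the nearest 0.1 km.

x ≈ -6.0 km, y ≈ -3.7 km

Circle about each station: (x − 88.1)² + (y + 72.8)² = 116.75²; (x − 37.7)² + (y − 136.5)² = 146.85²; (x + 143.8)² + (y − 82.8)² = 162.70².
Subtracting the A equation from the B and C equations removes the quadratic terms:
-100.8 x + 418.6 y = -942.27
-463.8 x + 311.2 y = 1632.10
Solving the 2×2 system: x ≈ -6.0, y ≈ -3.7 km.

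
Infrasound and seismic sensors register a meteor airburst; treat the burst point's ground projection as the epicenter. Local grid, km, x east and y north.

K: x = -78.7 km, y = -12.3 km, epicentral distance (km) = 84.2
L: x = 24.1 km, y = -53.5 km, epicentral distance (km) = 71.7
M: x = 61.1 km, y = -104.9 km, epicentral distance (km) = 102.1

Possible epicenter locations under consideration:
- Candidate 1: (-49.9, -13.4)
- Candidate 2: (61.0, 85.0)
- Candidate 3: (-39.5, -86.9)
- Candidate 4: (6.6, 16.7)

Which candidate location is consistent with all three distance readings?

Candidate 3

For each candidate, compare |candidate − station| to the reported distance:
Candidate 1: residuals K 55.4, L 12.5, M 41.8 → max 55.4 km
Candidate 2: residuals K 86.0, L 71.6, M 87.8 → max 87.8 km
Candidate 3: residuals K 0.1, L 0.1, M 0.1 → max 0.1 km
Candidate 4: residuals K 5.9, L 0.6, M 31.2 → max 31.2 km
Only Candidate 3 has all residuals ≈ 0.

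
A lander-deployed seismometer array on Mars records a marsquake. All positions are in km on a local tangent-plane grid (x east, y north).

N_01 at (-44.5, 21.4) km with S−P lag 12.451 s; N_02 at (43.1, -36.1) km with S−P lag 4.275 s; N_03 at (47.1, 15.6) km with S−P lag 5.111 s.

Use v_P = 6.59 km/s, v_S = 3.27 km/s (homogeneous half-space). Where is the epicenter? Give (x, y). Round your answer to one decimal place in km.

Distance from S−P lag: d = Δt · v_P v_S / (v_P − v_S) = Δt · (6.59·3.27)/(6.59−3.27) ≈ 6.4908·Δt.
So d_N_01 = 80.82, d_N_02 = 27.75, d_N_03 = 33.17 km.
Circle about each station: (x + 44.5)² + (y − 21.4)² = 80.82²; (x − 43.1)² + (y + 36.1)² = 27.75²; (x − 47.1)² + (y − 15.6)² = 33.17².
Subtracting pairs of circle equations eliminates x²+y² and gives linear equations (the radical axes):
175.2 x − 115.0 y = 6484.42
183.2 x − 11.6 y = 5455.18
Solving the 2×2 system: x ≈ 29.0, y ≈ -12.2 km.
Check against N_01 (with the unrounded x, y): √((x + 44.5)²+(y − 21.4)²) = 80.82 ≈ 80.82 km. ✓

29.0 km east, -12.2 km north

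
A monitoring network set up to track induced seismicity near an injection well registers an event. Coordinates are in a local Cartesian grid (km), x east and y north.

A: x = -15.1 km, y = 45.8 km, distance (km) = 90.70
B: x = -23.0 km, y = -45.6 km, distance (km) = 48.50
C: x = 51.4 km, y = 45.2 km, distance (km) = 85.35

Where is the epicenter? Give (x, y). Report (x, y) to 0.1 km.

(24.5, -35.8)

Circle about each station: (x + 15.1)² + (y − 45.8)² = 90.70²; (x + 23.0)² + (y + 45.6)² = 48.50²; (x − 51.4)² + (y − 45.2)² = 85.35².
Subtracting the A equation from the B and C equations removes the quadratic terms:
-15.8 x − 182.8 y = 6156.95
133.0 x − 1.2 y = 3301.22
Solving the 2×2 system: x ≈ 24.5, y ≈ -35.8 km.
Check against A (with the unrounded x, y): √((x + 15.1)²+(y − 45.8)²) = 90.70 ≈ 90.70 km. ✓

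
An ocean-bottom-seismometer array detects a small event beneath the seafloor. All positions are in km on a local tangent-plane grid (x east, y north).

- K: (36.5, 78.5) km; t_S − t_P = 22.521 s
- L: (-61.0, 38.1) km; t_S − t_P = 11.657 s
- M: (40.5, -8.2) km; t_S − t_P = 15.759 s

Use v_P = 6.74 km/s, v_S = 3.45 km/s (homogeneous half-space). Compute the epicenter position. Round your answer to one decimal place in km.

Distance from S−P lag: d = Δt · v_P v_S / (v_P − v_S) = Δt · (6.74·3.45)/(6.74−3.45) ≈ 7.0678·Δt.
So d_K = 159.17, d_L = 82.39, d_M = 111.38 km.
Circle about each station: (x − 36.5)² + (y − 78.5)² = 159.17²; (x + 61.0)² + (y − 38.1)² = 82.39²; (x − 40.5)² + (y + 8.2)² = 111.38².
Subtracting pairs of circle equations eliminates x²+y² and gives linear equations (the radical axes):
-195.0 x − 80.8 y = 16225.09
8.0 x − 173.4 y = 7142.57
Solving the 2×2 system: x ≈ -64.9, y ≈ -44.2 km.

-64.9 km east, -44.2 km north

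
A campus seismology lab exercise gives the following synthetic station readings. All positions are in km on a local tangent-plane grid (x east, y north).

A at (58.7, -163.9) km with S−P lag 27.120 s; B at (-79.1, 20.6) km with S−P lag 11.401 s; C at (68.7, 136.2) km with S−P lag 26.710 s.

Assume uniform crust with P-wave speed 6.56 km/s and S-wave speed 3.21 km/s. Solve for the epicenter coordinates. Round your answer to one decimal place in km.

-14.2 km east, -9.8 km north

Distance from S−P lag: d = Δt · v_P v_S / (v_P − v_S) = Δt · (6.56·3.21)/(6.56−3.21) ≈ 6.2859·Δt.
So d_A = 170.47, d_B = 71.66, d_C = 167.90 km.
Circle about each station: (x − 58.7)² + (y + 163.9)² = 170.47²; (x + 79.1)² + (y − 20.6)² = 71.66²; (x − 68.7)² + (y − 136.2)² = 167.90².
Subtracting the A equation from the B and C equations removes the quadratic terms:
-275.6 x + 369.0 y = 297.14
20.0 x + 600.2 y = -6169.16
Solving the 2×2 system: x ≈ -14.2, y ≈ -9.8 km.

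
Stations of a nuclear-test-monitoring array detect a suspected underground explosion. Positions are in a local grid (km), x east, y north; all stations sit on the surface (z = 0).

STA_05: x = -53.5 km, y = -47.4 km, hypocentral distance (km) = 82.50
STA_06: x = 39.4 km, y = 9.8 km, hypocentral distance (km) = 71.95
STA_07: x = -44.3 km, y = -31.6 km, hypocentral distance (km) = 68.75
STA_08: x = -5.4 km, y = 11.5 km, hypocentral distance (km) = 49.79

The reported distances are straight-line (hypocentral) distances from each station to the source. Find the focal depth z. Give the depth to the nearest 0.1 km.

depth ≈ 48.8 km

Each station gives a sphere (x−x_i)² + (y−y_i)² + z² = d_i² (stations at z=0).
Subtracting the STA_05 sphere from STA_06 and STA_07: z² cancels, leaving linear equations in x and y:
185.8 x + 114.4 y = -1831.16
18.4 x + 31.6 y = -68.27
Solving: x ≈ -13.290, y ≈ 5.578 km (keep extra digits for the depth step; rounded: -13.3, 5.6).
Then from the STA_05 sphere: z² = 82.50² − (x + 53.5)² − (y + 47.4)² with x = -13.290, y = 5.578, so z ≈ 48.813 ≈ 48.8 km.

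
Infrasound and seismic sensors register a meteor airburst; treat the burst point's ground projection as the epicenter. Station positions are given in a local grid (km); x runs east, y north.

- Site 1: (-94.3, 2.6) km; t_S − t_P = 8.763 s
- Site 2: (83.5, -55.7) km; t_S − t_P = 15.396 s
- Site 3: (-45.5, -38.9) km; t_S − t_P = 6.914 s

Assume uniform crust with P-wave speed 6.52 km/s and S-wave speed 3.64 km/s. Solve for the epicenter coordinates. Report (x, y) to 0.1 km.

Distance from S−P lag: d = Δt · v_P v_S / (v_P − v_S) = Δt · (6.52·3.64)/(6.52−3.64) ≈ 8.2406·Δt.
So d_Site 1 = 72.21, d_Site 2 = 126.87, d_Site 3 = 56.98 km.
Circle about each station: (x + 94.3)² + (y − 2.6)² = 72.21²; (x − 83.5)² + (y + 55.7)² = 126.87²; (x + 45.5)² + (y + 38.9)² = 56.98².
Subtracting the Site 1 equation from the Site 2 and Site 3 equations removes the quadratic terms:
355.6 x − 116.6 y = -9706.22
97.6 x − 83.0 y = -3348.23
Solving the 2×2 system: x ≈ -22.9, y ≈ 13.4 km.

-22.9 km east, 13.4 km north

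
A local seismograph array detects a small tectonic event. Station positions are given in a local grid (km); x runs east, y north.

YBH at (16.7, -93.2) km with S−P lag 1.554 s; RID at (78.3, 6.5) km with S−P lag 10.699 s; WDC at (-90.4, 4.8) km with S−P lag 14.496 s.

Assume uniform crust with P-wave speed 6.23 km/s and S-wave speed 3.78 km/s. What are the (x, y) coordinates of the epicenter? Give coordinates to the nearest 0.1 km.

Distance from S−P lag: d = Δt · v_P v_S / (v_P − v_S) = Δt · (6.23·3.78)/(6.23−3.78) ≈ 9.6120·Δt.
So d_YBH = 14.94, d_RID = 102.84, d_WDC = 139.34 km.
Circle about each station: (x − 16.7)² + (y + 93.2)² = 14.94²; (x − 78.3)² + (y − 6.5)² = 102.84²; (x + 90.4)² + (y − 4.8)² = 139.34².
Subtracting the YBH equation from the RID and WDC equations removes the quadratic terms:
123.2 x + 199.4 y = -13144.85
-214.2 x + 196.0 y = -19962.36
Solving the 2×2 system: x ≈ 21.0, y ≈ -78.9 km.

x ≈ 21.0 km, y ≈ -78.9 km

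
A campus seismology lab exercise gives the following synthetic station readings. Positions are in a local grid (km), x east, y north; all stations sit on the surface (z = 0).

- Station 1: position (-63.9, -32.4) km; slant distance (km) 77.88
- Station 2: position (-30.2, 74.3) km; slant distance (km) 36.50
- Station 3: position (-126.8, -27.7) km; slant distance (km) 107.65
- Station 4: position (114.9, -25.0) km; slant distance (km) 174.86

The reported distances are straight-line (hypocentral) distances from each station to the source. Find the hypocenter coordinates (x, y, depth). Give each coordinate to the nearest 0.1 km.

(-46.0, 42.8, 9.5)

Each station gives a sphere (x−x_i)² + (y−y_i)² + z² = d_i² (stations at z=0).
Subtracting the Station 1 sphere from Station 2 and Station 3: z² cancels, leaving linear equations in x and y:
67.4 x + 213.4 y = 6032.60
-125.8 x + 9.4 y = 6189.33
Solving: x ≈ -46.002, y ≈ 42.798 km (keep extra digits for the depth step; rounded: -46.0, 42.8).
Then from the Station 1 sphere: z² = 77.88² − (x + 63.9)² − (y + 32.4)² with x = -46.002, y = 42.798, so z ≈ 9.498 ≈ 9.5 km.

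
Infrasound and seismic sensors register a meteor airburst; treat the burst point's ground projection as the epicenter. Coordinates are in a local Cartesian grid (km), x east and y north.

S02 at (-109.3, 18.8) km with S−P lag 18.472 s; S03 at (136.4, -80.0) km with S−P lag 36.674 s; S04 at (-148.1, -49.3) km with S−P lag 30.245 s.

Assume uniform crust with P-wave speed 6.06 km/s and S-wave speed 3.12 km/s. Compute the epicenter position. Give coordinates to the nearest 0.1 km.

(-19.7, 96.8)

Distance from S−P lag: d = Δt · v_P v_S / (v_P − v_S) = Δt · (6.06·3.12)/(6.06−3.12) ≈ 6.4310·Δt.
So d_S02 = 118.79, d_S03 = 235.85, d_S04 = 194.51 km.
Circle about each station: (x + 109.3)² + (y − 18.8)² = 118.79²; (x − 136.4)² + (y + 80.0)² = 235.85²; (x + 148.1)² + (y + 49.3)² = 194.51².
Subtracting the S02 equation from the S03 and S04 equations removes the quadratic terms:
491.4 x − 197.6 y = -28809.13
-77.6 x − 136.2 y = -11658.91
Solving the 2×2 system: x ≈ -19.7, y ≈ 96.8 km.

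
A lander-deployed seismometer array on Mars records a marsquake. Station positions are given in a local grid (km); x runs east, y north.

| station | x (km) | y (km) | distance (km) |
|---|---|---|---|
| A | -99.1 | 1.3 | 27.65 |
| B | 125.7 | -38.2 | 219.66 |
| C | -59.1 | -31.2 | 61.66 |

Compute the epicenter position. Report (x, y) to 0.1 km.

Circle about each station: (x + 99.1)² + (y − 1.3)² = 27.65²; (x − 125.7)² + (y + 38.2)² = 219.66²; (x + 59.1)² + (y + 31.2)² = 61.66².
Subtracting pairs of circle equations eliminates x²+y² and gives linear equations (the radical axes):
449.6 x − 79.0 y = -40048.76
80.0 x − 65.0 y = -8393.68
Solving the 2×2 system: x ≈ -84.7, y ≈ 24.9 km.

x ≈ -84.7 km, y ≈ 24.9 km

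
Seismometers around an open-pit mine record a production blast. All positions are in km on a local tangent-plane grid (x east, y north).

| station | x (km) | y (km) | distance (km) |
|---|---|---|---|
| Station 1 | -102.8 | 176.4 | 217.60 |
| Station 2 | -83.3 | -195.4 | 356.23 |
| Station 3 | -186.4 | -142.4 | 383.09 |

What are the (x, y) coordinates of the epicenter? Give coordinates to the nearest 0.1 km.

103.7 km east, 107.8 km north

Circle about each station: (x + 102.8)² + (y − 176.4)² = 217.60²; (x + 83.3)² + (y + 195.4)² = 356.23²; (x + 186.4)² + (y + 142.4)² = 383.09².
Subtracting the Station 1 equation from the Station 2 and Station 3 equations removes the quadratic terms:
39.0 x − 743.6 y = -76114.80
-167.2 x − 637.6 y = -86070.27
Solving the 2×2 system: x ≈ 103.7, y ≈ 107.8 km.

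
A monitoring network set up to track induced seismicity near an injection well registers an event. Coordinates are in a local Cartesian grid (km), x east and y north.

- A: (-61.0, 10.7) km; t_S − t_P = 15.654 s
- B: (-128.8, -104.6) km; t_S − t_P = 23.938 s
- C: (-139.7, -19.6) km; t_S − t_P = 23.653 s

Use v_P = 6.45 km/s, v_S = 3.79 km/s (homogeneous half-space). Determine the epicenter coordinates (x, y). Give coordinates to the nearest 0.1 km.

77.5 km east, -28.2 km north

Distance from S−P lag: d = Δt · v_P v_S / (v_P − v_S) = Δt · (6.45·3.79)/(6.45−3.79) ≈ 9.1900·Δt.
So d_A = 143.86, d_B = 219.99, d_C = 217.37 km.
Circle about each station: (x + 61.0)² + (y − 10.7)² = 143.86²; (x + 128.8)² + (y + 104.6)² = 219.99²; (x + 139.7)² + (y + 19.6)² = 217.37².
Subtracting pairs of circle equations eliminates x²+y² and gives linear equations (the radical axes):
-135.6 x − 230.6 y = -4004.79
-157.4 x − 60.6 y = -10489.26
Solving the 2×2 system: x ≈ 77.5, y ≈ -28.2 km.
Check against A (with the unrounded x, y): √((x + 61.0)²+(y − 10.7)²) = 143.86 ≈ 143.86 km. ✓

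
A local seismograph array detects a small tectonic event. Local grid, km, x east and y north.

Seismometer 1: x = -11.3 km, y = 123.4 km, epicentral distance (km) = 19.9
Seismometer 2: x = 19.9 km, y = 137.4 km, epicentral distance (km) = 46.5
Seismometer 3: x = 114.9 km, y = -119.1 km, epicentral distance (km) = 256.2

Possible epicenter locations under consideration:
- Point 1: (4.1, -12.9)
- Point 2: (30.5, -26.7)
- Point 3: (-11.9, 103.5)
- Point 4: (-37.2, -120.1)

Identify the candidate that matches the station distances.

Point 3

For each candidate, compare |candidate − station| to the reported distance:
Point 1: residuals Seismometer 1 117.3, Seismometer 2 104.6, Seismometer 3 102.7 → max 117.3 km
Point 2: residuals Seismometer 1 135.9, Seismometer 2 117.9, Seismometer 3 131.1 → max 135.9 km
Point 3: residuals Seismometer 1 0.0, Seismometer 2 0.0, Seismometer 3 0.0 → max 0.0 km
Point 4: residuals Seismometer 1 225.0, Seismometer 2 217.3, Seismometer 3 104.1 → max 225.0 km
Only Point 3 has all residuals ≈ 0.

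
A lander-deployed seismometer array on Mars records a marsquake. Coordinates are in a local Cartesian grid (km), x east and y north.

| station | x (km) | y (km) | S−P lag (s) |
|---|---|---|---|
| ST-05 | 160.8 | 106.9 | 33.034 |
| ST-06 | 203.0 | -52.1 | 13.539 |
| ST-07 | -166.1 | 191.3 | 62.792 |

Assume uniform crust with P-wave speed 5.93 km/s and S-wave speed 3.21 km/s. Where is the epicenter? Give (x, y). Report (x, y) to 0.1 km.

Distance from S−P lag: d = Δt · v_P v_S / (v_P − v_S) = Δt · (5.93·3.21)/(5.93−3.21) ≈ 6.9983·Δt.
So d_ST-05 = 231.18, d_ST-06 = 94.75, d_ST-07 = 439.44 km.
Circle about each station: (x − 160.8)² + (y − 106.9)² = 231.18²; (x − 203.0)² + (y + 52.1)² = 94.75²; (x + 166.1)² + (y − 191.3)² = 439.44².
Subtracting the ST-05 equation from the ST-06 and ST-07 equations removes the quadratic terms:
84.4 x − 318.0 y = 51105.79
-653.8 x + 168.8 y = -112762.67
Solving the 2×2 system: x ≈ 140.6, y ≈ -123.4 km.
Check against ST-05 (with the unrounded x, y): √((x − 160.8)²+(y − 106.9)²) = 231.17 ≈ 231.18 km. ✓

x ≈ 140.6 km, y ≈ -123.4 km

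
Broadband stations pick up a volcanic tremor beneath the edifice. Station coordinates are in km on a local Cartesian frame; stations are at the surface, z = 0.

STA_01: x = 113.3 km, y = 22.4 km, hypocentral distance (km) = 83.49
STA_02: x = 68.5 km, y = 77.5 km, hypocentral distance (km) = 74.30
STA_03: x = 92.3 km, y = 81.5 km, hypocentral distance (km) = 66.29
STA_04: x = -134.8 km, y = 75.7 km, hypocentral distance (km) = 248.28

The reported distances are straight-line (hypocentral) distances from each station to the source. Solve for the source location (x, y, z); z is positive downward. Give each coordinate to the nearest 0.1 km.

Each station gives a sphere (x−x_i)² + (y−y_i)² + z² = d_i² (stations at z=0).
Subtracting the STA_01 sphere from STA_02 and STA_03: z² cancels, leaving linear equations in x and y:
-89.6 x + 110.2 y = -1190.06
-42.0 x + 118.2 y = 4399.11
Solving: x ≈ 104.900, y ≈ 74.492 km (keep extra digits for the depth step; rounded: 104.9, 74.5).
Then from the STA_01 sphere: z² = 83.49² − (x − 113.3)² − (y − 22.4)² with x = 104.900, y = 74.492, so z ≈ 64.703 ≈ 64.7 km.
Check against STA_04 (with the unrounded solution): distance 248.28 ≈ 248.28 km. ✓

x ≈ 104.9 km, y ≈ 74.5 km, depth ≈ 64.7 km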